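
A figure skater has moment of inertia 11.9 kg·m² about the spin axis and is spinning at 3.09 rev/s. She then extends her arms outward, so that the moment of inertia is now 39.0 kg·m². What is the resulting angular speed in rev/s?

With no external torque about the axis, L is conserved: I₁ω₁ = I₂ω₂.
ω₂ = I₁ω₁ / I₂ = (11.90)(3.09 rev/s) / (39.00) = 0.9428 rev/s.

ω₂ ≈ 0.943 rev/s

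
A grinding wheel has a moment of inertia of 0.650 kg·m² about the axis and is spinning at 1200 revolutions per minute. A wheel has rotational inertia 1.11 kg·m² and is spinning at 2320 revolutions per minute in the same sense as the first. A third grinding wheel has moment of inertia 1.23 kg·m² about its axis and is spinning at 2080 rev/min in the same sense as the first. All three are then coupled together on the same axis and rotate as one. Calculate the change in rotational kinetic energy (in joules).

The coupling torques are internal; angular momentum about the shared axis is conserved.
Taking A's sense as positive: L = (0.6500)(1200) + (1.110)(2320) + (1.230)(2080) = 5914 kg·m²·rpm.
Combined I = 0.6500 + 1.110 + 1.230 = 2.990 kg·m².
ω_f = L / I = 5914 / 2.990 = 1978 rpm.
KE_i = ½ΣIω² = 67070 J; KE_f = ½(2.990)(207.1)² = 64130 J.

ΔKE ≈ -2940 J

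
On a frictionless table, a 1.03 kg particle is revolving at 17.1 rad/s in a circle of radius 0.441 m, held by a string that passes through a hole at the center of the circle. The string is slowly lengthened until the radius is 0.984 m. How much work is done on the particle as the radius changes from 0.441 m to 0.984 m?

The constraining force is radial, so m r² ω about the center is conserved.
ω₂ = ω₁ (r₁/r₂)² = (17.1)(0.441/0.984)² = 3.435 rad/s.
W = ΔKE = ½m(v₂² − v₁²) = -23.40 J.

W ≈ -23.4 J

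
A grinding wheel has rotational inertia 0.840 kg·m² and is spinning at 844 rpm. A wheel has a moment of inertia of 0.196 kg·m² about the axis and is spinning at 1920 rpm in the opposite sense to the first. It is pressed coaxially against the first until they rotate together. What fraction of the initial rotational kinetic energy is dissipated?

fraction ≈ 0.919

The coupling torques are internal; angular momentum about the shared axis is conserved.
Taking A's sense as positive: L = (0.8400)(844) − (0.1960)(1920) = 332.6 kg·m²·rpm.
Combined I = 0.8400 + 0.1960 = 1.036 kg·m².
ω_f = L / I = 332.6 / 1.036 = 321.1 rpm.
KE_i = ½ΣIω² = 7243 J; KE_f = ½(1.036)(33.62)² = 585.6 J.
Fraction dissipated = (KE_i − KE_f)/KE_i = 0.9191.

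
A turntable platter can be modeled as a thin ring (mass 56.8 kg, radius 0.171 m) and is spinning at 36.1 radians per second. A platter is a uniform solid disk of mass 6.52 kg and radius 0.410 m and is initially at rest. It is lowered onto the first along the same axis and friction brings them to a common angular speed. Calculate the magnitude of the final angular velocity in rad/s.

|ω_f| ≈ 27.1 rad/s

The coupling torques are internal; angular momentum about the shared axis is conserved.
Moments of inertia: I_A = (56.8)(0.171)² = 1.661 kg·m²; I_B = ½(6.52)(0.410)² = 0.5480 kg·m².
Taking A's sense as positive: L = (1.661)(36.1) = 59.96 kg·m²·rad/s.
Combined I = 1.661 + 0.5480 = 2.209 kg·m².
ω_f = L / I = 59.96 / 2.209 = 27.14 rad/s.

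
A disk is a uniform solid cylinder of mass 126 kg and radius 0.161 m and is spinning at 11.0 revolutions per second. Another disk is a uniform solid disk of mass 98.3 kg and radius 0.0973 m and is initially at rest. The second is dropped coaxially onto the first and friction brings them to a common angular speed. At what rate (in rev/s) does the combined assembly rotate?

|ω_f| ≈ 8.56 rev/s

No external torque acts about the common axis, so total angular momentum is conserved.
Moments of inertia: I_A = ½(126)(0.161)² = 1.633 kg·m²; I_B = ½(98.3)(0.0973)² = 0.4653 kg·m².
Taking A's sense as positive: L = (1.633)(11.0) = 17.96 kg·m²·rev/s.
Combined I = 1.633 + 0.4653 = 2.098 kg·m².
ω_f = L / I = 17.96 / 2.098 = 8.561 rev/s.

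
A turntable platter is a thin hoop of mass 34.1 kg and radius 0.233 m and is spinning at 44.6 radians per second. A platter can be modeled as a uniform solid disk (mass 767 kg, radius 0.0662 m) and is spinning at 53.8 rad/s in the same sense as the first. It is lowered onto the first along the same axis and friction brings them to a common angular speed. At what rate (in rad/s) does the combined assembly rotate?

|ω_f| ≈ 49.0 rad/s

No external torque acts about the common axis, so total angular momentum is conserved.
Moments of inertia: I_A = (34.1)(0.233)² = 1.851 kg·m²; I_B = ½(767)(0.0662)² = 1.681 kg·m².
Taking A's sense as positive: L = (1.851)(44.6) + (1.681)(53.8) = 173.0 kg·m²·rad/s.
Combined I = 1.851 + 1.681 = 3.532 kg·m².
ω_f = L / I = 173.0 / 3.532 = 48.98 rad/s.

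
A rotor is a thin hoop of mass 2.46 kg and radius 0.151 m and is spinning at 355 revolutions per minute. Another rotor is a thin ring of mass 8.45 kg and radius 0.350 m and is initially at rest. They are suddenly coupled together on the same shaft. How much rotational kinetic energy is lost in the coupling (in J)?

ΔKE lost ≈ 36.8 J

The coupling torques are internal; angular momentum about the shared axis is conserved.
Moments of inertia: I_A = (2.46)(0.151)² = 0.05609 kg·m²; I_B = (8.45)(0.350)² = 1.035 kg·m².
Taking A's sense as positive: L = (0.05609)(355) = 19.91 kg·m²·rpm.
Combined I = 0.05609 + 1.035 = 1.091 kg·m².
ω_f = L / I = 19.91 / 1.091 = 18.25 rpm.
KE_i = ½ΣIω² = 38.76 J; KE_f = ½(1.091)(1.911)² = 1.992 J.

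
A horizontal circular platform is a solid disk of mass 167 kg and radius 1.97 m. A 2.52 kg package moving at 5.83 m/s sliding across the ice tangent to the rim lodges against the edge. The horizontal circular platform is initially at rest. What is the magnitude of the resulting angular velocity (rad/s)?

|ω_f| ≈ 0.0867 rad/s

About the central axle the impulsive forces during the collision are internal, so angular momentum about that axis is conserved.
I_p = ½(167)(1.97)² = 324.1 kg·m². Taking the sense of the package's angular momentum as positive, L_{package} = m v R = (2.52)(5.83)(1.97) = 28.94 kg·m²/s.
L_i = 0 + 28.94 = 28.94 kg·m²/s.
After sticking, I_f = I_p + m R² = 324.1 + (2.52)(1.97)² = 333.8 kg·m².
ω_f = L_i / I_f = 28.94 / 333.8 = 0.08670 rad/s.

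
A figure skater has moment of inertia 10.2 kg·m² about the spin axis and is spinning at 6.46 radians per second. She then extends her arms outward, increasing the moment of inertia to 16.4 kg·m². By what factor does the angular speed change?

With no external torque about the axis, L is conserved: I₁ω₁ = I₂ω₂.
ω₂/ω₁ = I₁/I₂ = 10.20 / 16.40 = 0.6220.

ω₂/ω₁ ≈ 0.622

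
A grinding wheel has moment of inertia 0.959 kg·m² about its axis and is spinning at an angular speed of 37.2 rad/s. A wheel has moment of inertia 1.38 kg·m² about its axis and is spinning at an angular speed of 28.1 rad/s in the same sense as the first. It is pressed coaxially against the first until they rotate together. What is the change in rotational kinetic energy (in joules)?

ΔKE ≈ -23.4 J

No external torque acts about the common axis, so total angular momentum is conserved.
Taking A's sense as positive: L = (0.9590)(37.2) + (1.380)(28.1) = 74.45 kg·m²·rad/s.
Combined I = 0.9590 + 1.380 = 2.339 kg·m².
ω_f = L / I = 74.45 / 2.339 = 31.83 rad/s.
KE_i = ½ΣIω² = 1208 J; KE_f = ½(2.339)(31.83)² = 1185 J.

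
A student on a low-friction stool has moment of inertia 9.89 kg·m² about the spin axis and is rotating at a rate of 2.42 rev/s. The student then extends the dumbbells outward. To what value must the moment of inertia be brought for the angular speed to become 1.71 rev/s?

Angular momentum about the spin axis is conserved since the torque about it is zero.
I₂ = I₁ω₁ / ω₂ = (9.89)(2.42) / (1.71) = 14.00 kg·m².

I₂ ≈ 14.0 kg·m²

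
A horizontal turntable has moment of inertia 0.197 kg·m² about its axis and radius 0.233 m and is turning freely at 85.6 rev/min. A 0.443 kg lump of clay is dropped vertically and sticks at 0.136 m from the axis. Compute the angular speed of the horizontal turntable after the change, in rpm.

No external torque acts about the axis; L_before = L_after.
Added inertia Σmr² = (0.443)(0.136)² = 0.008194 kg·m²; I_f = 0.1970 + 0.008194 = 0.2052 kg·m².
ω_f = I_p ω_i / I_f = (0.1970)(85.6) / 0.2052 = 82.18 rpm.

ω_f ≈ 82.2 rpm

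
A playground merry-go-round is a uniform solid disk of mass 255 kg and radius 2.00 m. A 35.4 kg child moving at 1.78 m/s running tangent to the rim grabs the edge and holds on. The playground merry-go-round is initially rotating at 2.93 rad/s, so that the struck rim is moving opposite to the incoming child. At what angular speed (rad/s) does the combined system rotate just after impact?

|ω_f| ≈ 2.10 rad/s

The axle reaction passes through the axle and exerts no torque about it; angular momentum about the axle is conserved through the impact.
I_p = ½(255)(2.00)² = 510.0 kg·m². Taking the sense of the child's angular momentum as positive, L_{child} = m v R = (35.4)(1.78)(2.00) = 126.0 kg·m²/s.
L_i = −I_p ω_p + m v R = −(510.0)(2.93) + 126.0 = -1368 kg·m²/s.
After sticking, I_f = I_p + m R² = 510.0 + (35.4)(2.00)² = 651.6 kg·m².
ω_f = L_i / I_f = -1368 / 651.6 = -2.100 rad/s.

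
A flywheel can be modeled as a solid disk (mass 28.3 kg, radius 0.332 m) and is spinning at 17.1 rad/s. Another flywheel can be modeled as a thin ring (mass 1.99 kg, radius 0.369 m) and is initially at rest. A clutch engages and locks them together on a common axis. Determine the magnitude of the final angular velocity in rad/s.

|ω_f| ≈ 14.6 rad/s

The coupling torques are internal; angular momentum about the shared axis is conserved.
Moments of inertia: I_A = ½(28.3)(0.332)² = 1.560 kg·m²; I_B = (1.99)(0.369)² = 0.2710 kg·m².
Taking A's sense as positive: L = (1.560)(17.1) = 26.67 kg·m²·rad/s.
Combined I = 1.560 + 0.2710 = 1.831 kg·m².
ω_f = L / I = 26.67 / 1.831 = 14.57 rad/s.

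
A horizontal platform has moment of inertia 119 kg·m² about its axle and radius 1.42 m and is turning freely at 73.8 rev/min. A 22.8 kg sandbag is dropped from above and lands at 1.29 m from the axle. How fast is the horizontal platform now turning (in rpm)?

No external torque acts about the axle; L_before = L_after.
Added inertia Σmr² = (22.8)(1.29)² = 37.94 kg·m²; I_f = 119.0 + 37.94 = 156.9 kg·m².
ω_f = I_p ω_i / I_f = (119.0)(73.8) / 156.9 = 55.96 rpm.

ω_f ≈ 56.0 rpm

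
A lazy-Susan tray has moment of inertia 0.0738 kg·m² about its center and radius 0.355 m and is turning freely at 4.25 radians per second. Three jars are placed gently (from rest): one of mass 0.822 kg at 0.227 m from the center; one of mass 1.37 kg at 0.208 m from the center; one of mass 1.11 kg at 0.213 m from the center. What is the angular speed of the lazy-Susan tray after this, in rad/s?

ω_f ≈ 1.39 rad/s

The added mass arrives with no angular momentum about the center, and any external torque about the center is negligible, so the system's angular momentum is conserved.
Added inertia Σmr² = (0.822)(0.227)² + (1.37)(0.208)² + (1.11)(0.213)² = 0.1520 kg·m²; I_f = 0.07380 + 0.1520 = 0.2258 kg·m².
ω_f = I_p ω_i / I_f = (0.07380)(4.25) / 0.2258 = 1.389 rad/s.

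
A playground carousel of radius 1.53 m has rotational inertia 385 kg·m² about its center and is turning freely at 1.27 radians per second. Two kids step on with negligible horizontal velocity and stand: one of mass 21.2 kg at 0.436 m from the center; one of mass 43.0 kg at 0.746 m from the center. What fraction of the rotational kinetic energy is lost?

The added mass arrives with no angular momentum about the center, and any external torque about the center is negligible, so the system's angular momentum is conserved.
Added inertia Σmr² = (21.2)(0.436)² + (43.0)(0.746)² = 27.96 kg·m²; I_f = 385.0 + 27.96 = 413.0 kg·m².
ω_f = I_p ω_i / I_f = (385.0)(1.27) / 413.0 = 1.184 rad/s.
KE_i = ½(385.0)(1.270 rad/s)² = 310.5 J; KE_f = ½(413.0)(1.184)² = 289.5 J.
Fraction lost = 0.06771.

fraction ≈ 0.0677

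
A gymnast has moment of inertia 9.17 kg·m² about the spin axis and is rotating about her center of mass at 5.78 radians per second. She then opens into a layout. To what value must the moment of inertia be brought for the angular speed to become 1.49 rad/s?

No external torque acts about the spin axis, so angular momentum is conserved.
I₂ = I₁ω₁ / ω₂ = (9.17)(5.78) / (1.49) = 35.57 kg·m².

I₂ ≈ 35.6 kg·m²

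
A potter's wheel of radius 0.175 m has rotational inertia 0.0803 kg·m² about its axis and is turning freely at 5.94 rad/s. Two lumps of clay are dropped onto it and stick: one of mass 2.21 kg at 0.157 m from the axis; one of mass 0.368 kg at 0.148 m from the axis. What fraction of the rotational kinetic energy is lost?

No external torque acts about the axis; L_before = L_after.
Added inertia Σmr² = (2.21)(0.157)² + (0.368)(0.148)² = 0.06253 kg·m²; I_f = 0.08030 + 0.06253 = 0.1428 kg·m².
ω_f = I_p ω_i / I_f = (0.08030)(5.94) / 0.1428 = 3.339 rad/s.
KE_i = ½(0.08030)(5.940 rad/s)² = 1.417 J; KE_f = ½(0.1428)(3.339)² = 0.7964 J.
Fraction lost = 0.4378.

fraction ≈ 0.438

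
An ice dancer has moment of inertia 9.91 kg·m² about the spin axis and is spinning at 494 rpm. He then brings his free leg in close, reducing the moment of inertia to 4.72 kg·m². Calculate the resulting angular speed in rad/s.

No external torque acts about the spin axis, so angular momentum is conserved.
ω₂ = I₁ω₁ / I₂ = (9.910)(494 rpm) / (4.720) = 1037 rpm = 108.6 rad/s.

ω₂ ≈ 109 rad/s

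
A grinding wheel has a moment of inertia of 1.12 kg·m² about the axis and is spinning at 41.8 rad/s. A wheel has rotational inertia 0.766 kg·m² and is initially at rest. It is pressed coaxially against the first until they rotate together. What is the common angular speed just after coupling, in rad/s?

The coupling torques are internal; angular momentum about the shared axis is conserved.
Taking A's sense as positive: L = (1.120)(41.8) = 46.82 kg·m²·rad/s.
Combined I = 1.120 + 0.7660 = 1.886 kg·m².
ω_f = L / I = 46.82 / 1.886 = 24.82 rad/s.

|ω_f| ≈ 24.8 rad/s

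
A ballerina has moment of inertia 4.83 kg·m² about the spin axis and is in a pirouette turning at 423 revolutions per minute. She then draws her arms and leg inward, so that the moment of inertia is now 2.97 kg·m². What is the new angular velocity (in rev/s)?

Angular momentum about the spin axis is conserved since the torque about it is zero.
ω₂ = I₁ω₁ / I₂ = (4.830)(423 rpm) / (2.970) = 687.9 rpm = 11.47 rev/s.

ω₂ ≈ 11.5 rev/s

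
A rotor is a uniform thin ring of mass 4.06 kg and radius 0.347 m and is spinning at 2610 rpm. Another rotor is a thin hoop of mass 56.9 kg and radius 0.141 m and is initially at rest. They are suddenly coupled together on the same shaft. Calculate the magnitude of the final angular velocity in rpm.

The coupling torques are internal; angular momentum about the shared axis is conserved.
Moments of inertia: I_A = (4.06)(0.347)² = 0.4889 kg·m²; I_B = (56.9)(0.141)² = 1.131 kg·m².
Taking A's sense as positive: L = (0.4889)(2610) = 1276 kg·m²·rpm.
Combined I = 0.4889 + 1.131 = 1.620 kg·m².
ω_f = L / I = 1276 / 1.620 = 787.6 rpm.

|ω_f| ≈ 788 rpm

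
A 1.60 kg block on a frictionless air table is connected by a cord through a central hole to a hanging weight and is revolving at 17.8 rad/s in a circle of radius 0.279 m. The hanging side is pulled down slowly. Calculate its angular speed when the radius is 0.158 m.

ω₂ ≈ 55.5 rad/s

The constraining force is radial, so m r² ω about the center is conserved.
ω₂ = ω₁ (r₁/r₂)² = (17.8)(0.279/0.158)² = 55.50 rad/s.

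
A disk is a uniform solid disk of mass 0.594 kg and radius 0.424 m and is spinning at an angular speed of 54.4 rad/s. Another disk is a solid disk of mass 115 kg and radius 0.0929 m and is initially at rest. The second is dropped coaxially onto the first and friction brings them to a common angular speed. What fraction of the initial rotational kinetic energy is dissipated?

No external torque acts about the common axis, so total angular momentum is conserved.
Moments of inertia: I_A = ½(0.594)(0.424)² = 0.05339 kg·m²; I_B = ½(115)(0.0929)² = 0.4962 kg·m².
Taking A's sense as positive: L = (0.05339)(54.4) = 2.905 kg·m²·rad/s.
Combined I = 0.05339 + 0.4962 = 0.5496 kg·m².
ω_f = L / I = 2.905 / 0.5496 = 5.285 rad/s.
KE_i = ½ΣIω² = 79.01 J; KE_f = ½(0.5496)(5.285)² = 7.675 J.
Fraction dissipated = (KE_i − KE_f)/KE_i = 0.9029.

fraction ≈ 0.903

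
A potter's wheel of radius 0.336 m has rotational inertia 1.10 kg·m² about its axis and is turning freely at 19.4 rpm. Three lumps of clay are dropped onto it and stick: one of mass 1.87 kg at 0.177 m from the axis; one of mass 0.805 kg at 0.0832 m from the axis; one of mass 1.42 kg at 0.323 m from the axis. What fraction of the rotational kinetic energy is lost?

fraction ≈ 0.162

No external torque acts about the axis; L_before = L_after.
Added inertia Σmr² = (1.87)(0.177)² + (0.805)(0.0832)² + (1.42)(0.323)² = 0.2123 kg·m²; I_f = 1.100 + 0.2123 = 1.312 kg·m².
ω_f = I_p ω_i / I_f = (1.100)(19.4) / 1.312 = 16.26 rpm.
KE_i = ½(1.100)(2.032 rad/s)² = 2.270 J; KE_f = ½(1.312)(1.703)² = 1.903 J.
Fraction lost = 0.1618.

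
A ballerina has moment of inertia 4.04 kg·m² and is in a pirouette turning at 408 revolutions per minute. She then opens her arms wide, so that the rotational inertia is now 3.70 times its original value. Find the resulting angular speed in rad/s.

ω₂ ≈ 11.5 rad/s

Angular momentum about the spin axis is conserved since the torque about it is zero.
I₂ = 3.70 × 4.04 = 14.95 kg·m².
ω₂ = I₁ω₁ / I₂ = (4.040)(408 rpm) / (14.95) = 110.3 rpm = 11.55 rad/s.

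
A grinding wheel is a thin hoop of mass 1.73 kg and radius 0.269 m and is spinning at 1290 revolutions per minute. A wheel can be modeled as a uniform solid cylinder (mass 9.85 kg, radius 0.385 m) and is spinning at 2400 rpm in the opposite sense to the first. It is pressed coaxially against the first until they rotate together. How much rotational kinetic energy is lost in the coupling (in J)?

ΔKE lost ≈ 7980 J

No external torque acts about the common axis, so total angular momentum is conserved.
Moments of inertia: I_A = (1.73)(0.269)² = 0.1252 kg·m²; I_B = ½(9.85)(0.385)² = 0.7300 kg·m².
Taking A's sense as positive: L = (0.1252)(1290) − (0.7300)(2400) = -1591 kg·m²·rpm.
Combined I = 0.1252 + 0.7300 = 0.8552 kg·m².
ω_f = L / I = -1591 / 0.8552 = -1860 rpm.
KE_i = ½ΣIω² = 24200 J; KE_f = ½(0.8552)(194.8)² = 16220 J.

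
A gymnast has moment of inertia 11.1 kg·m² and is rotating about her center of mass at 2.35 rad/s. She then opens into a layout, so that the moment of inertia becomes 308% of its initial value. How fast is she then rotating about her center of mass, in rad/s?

ω₂ ≈ 0.763 rad/s

No external torque acts about the spin axis, so angular momentum is conserved.
I₂ = 3.08 × 11.1 = 34.19 kg·m².
ω₂ = I₁ω₁ / I₂ = (11.10)(2.35 rad/s) / (34.19) = 0.7630 rad/s.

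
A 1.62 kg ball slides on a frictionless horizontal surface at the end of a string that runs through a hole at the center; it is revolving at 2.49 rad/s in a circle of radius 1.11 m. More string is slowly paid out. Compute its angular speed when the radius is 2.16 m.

ω₂ ≈ 0.658 rad/s

No torque about the axis ⇒ m r₁² ω₁ = m r₂² ω₂.
ω₂ = ω₁ (r₁/r₂)² = (2.49)(1.11/2.16)² = 0.6576 rad/s.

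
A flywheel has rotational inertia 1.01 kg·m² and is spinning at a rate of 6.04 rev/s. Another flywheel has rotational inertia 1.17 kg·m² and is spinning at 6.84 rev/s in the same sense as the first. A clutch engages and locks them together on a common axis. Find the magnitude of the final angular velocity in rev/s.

|ω_f| ≈ 6.47 rev/s

The coupling torques are internal; angular momentum about the shared axis is conserved.
Taking A's sense as positive: L = (1.010)(6.04) + (1.170)(6.84) = 14.10 kg·m²·rev/s.
Combined I = 1.010 + 1.170 = 2.180 kg·m².
ω_f = L / I = 14.10 / 2.180 = 6.469 rev/s.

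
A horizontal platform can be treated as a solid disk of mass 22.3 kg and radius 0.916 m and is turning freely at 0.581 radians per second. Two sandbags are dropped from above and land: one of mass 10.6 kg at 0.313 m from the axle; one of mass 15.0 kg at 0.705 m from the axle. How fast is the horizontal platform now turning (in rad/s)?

ω_f ≈ 0.305 rad/s

No external torque acts about the axle; L_before = L_after.
I_p = ½(22.3)(0.916)² = 9.355 kg·m².
Added inertia Σmr² = (10.6)(0.313)² + (15.0)(0.705)² = 8.494 kg·m²; I_f = 9.355 + 8.494 = 17.85 kg·m².
ω_f = I_p ω_i / I_f = (9.355)(0.581) / 17.85 = 0.3045 rad/s.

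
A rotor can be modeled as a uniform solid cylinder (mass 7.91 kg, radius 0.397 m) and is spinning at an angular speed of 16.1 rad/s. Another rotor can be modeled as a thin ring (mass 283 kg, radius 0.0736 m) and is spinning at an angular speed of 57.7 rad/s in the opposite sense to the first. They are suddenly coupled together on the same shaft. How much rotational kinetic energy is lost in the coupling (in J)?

No external torque acts about the common axis, so total angular momentum is conserved.
Moments of inertia: I_A = ½(7.91)(0.397)² = 0.6233 kg·m²; I_B = (283)(0.0736)² = 1.533 kg·m².
Taking A's sense as positive: L = (0.6233)(16.1) − (1.533)(57.7) = -78.42 kg·m²·rad/s.
Combined I = 0.6233 + 1.533 = 2.156 kg·m².
ω_f = L / I = -78.42 / 2.156 = -36.37 rad/s.
KE_i = ½ΣIω² = 2633 J; KE_f = ½(2.156)(36.37)² = 1426 J.

ΔKE lost ≈ 1210 J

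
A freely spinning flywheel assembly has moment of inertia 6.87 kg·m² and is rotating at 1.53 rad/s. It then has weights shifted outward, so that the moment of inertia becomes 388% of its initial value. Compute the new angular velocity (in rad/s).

ω₂ ≈ 0.394 rad/s

Angular momentum about the spin axis is conserved since the torque about it is zero.
I₂ = 3.88 × 6.87 = 26.66 kg·m².
ω₂ = I₁ω₁ / I₂ = (6.870)(1.53 rad/s) / (26.66) = 0.3943 rad/s.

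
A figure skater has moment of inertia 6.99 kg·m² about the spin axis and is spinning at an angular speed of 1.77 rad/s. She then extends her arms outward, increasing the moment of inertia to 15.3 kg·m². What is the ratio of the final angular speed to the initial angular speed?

ω₂/ω₁ ≈ 0.457

With no external torque about the axis, L is conserved: I₁ω₁ = I₂ω₂.
ω₂/ω₁ = I₁/I₂ = 6.990 / 15.30 = 0.4569.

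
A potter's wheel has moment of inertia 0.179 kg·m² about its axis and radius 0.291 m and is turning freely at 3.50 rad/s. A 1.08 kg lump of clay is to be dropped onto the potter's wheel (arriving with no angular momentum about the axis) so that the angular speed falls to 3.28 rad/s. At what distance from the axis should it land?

No external torque acts about the axis; L_before = L_after.
I_p ω_i = (I_p + m r²) ω_f ⇒ m r² = I_p(ω_i/ω_f − 1) = 0.1790(3.50/3.28 − 1) = 0.01201 kg·m².
r = √(0.01201/1.08) = 0.1054 m.

r ≈ 0.105 m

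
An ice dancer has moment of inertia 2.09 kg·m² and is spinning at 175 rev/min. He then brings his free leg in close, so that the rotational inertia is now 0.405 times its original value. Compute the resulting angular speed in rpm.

No external torque acts about the spin axis, so angular momentum is conserved.
I₂ = 0.405 × 2.09 = 0.8465 kg·m².
ω₂ = I₁ω₁ / I₂ = (2.090)(175 rpm) / (0.8465) = 432.1 rpm.

ω₂ ≈ 432 rpm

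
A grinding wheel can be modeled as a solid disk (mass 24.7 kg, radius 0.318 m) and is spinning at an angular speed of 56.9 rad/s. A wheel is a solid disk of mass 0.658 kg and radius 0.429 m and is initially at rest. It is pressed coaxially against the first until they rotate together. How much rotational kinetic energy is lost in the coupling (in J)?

The coupling torques are internal; angular momentum about the shared axis is conserved.
Moments of inertia: I_A = ½(24.7)(0.318)² = 1.249 kg·m²; I_B = ½(0.658)(0.429)² = 0.06055 kg·m².
Taking A's sense as positive: L = (1.249)(56.9) = 71.06 kg·m²·rad/s.
Combined I = 1.249 + 0.06055 = 1.309 kg·m².
ω_f = L / I = 71.06 / 1.309 = 54.27 rad/s.
KE_i = ½ΣIω² = 2022 J; KE_f = ½(1.309)(54.27)² = 1928 J.

ΔKE lost ≈ 93.5 J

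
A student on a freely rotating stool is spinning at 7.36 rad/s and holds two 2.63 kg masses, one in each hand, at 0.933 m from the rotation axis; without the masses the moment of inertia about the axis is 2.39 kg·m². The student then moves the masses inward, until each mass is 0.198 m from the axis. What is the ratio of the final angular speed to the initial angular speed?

No external torque acts about the spin axis, so angular momentum is conserved.
I₁ = 2.39 + 2(2.63)(0.933)² = 6.969 kg·m²; I₂ = 2.39 + 2(2.63)(0.198)² = 2.596 kg·m².
ω₂/ω₁ = I₁/I₂ = 6.969 / 2.596 = 2.684.

ω₂/ω₁ ≈ 2.68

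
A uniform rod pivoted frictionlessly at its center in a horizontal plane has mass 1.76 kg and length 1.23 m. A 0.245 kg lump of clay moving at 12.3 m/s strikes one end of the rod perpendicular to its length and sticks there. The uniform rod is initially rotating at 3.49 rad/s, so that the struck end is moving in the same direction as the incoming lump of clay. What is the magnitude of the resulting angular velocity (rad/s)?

The axle reaction passes through the pivot and exerts no torque about it; angular momentum about the pivot is conserved through the impact.
I_p = (1/12)(1.76)(1.23)² = 0.2219 kg·m². Taking the sense of the lump of clay's angular momentum as positive, L_{lump} = m v R = (0.245)(12.3)(1.23/2) = 1.853 kg·m²/s.
L_i = +I_p ω_p + m v R = +(0.2219)(3.49) + 1.853 = 2.628 kg·m²/s.
After sticking, I_f = I_p + m R² = 0.2219 + (0.245)(1.23/2)² = 0.3146 kg·m².
ω_f = L_i / I_f = 2.628 / 0.3146 = 8.354 rad/s.

|ω_f| ≈ 8.35 rad/s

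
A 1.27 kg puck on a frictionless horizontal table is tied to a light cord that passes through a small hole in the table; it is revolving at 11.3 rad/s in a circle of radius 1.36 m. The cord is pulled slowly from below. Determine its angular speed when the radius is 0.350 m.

The constraining force is radial, so m r² ω about the center is conserved.
ω₂ = ω₁ (r₁/r₂)² = (11.3)(1.36/0.350)² = 170.6 rad/s.

ω₂ ≈ 171 rad/s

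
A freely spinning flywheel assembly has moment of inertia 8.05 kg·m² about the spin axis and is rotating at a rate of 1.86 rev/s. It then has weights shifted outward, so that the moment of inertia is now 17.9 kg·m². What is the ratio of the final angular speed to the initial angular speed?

No external torque acts about the spin axis, so angular momentum is conserved.
ω₂/ω₁ = I₁/I₂ = 8.050 / 17.90 = 0.4497.

ω₂/ω₁ ≈ 0.450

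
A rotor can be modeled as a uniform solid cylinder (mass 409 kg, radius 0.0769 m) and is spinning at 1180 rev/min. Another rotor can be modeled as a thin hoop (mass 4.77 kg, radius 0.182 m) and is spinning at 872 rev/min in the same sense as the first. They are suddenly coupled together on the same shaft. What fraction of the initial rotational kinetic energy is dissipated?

The coupling torques are internal; angular momentum about the shared axis is conserved.
Moments of inertia: I_A = ½(409)(0.0769)² = 1.209 kg·m²; I_B = (4.77)(0.182)² = 0.1580 kg·m².
Taking A's sense as positive: L = (1.209)(1180) + (0.1580)(872) = 1565 kg·m²·rpm.
Combined I = 1.209 + 0.1580 = 1.367 kg·m².
ω_f = L / I = 1565 / 1.367 = 1144 rpm.
KE_i = ½ΣIω² = 9892 J; KE_f = ½(1.367)(119.8)² = 9819 J.
Fraction dissipated = (KE_i − KE_f)/KE_i = 0.007348.

fraction ≈ 0.00735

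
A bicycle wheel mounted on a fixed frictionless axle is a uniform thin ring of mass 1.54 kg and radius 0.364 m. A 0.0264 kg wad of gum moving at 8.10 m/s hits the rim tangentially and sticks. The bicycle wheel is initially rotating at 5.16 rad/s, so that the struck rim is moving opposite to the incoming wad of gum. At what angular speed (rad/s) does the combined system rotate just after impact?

|ω_f| ≈ 4.70 rad/s

The axle reaction passes through the axle and exerts no torque about it; angular momentum about the axle is conserved through the impact.
I_p = (1.54)(0.364)² = 0.2040 kg·m². Taking the sense of the wad of gum's angular momentum as positive, L_{wad} = m v R = (0.0264)(8.10)(0.364) = 0.07784 kg·m²/s.
L_i = −I_p ω_p + m v R = −(0.2040)(5.16) + 0.07784 = -0.9750 kg·m²/s.
After sticking, I_f = I_p + m R² = 0.2040 + (0.0264)(0.364)² = 0.2075 kg·m².
ω_f = L_i / I_f = -0.9750 / 0.2075 = -4.698 rad/s.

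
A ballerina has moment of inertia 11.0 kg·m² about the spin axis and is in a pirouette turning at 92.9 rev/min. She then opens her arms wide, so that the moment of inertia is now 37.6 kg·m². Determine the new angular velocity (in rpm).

ω₂ ≈ 27.2 rpm

Angular momentum about the spin axis is conserved since the torque about it is zero.
ω₂ = I₁ω₁ / I₂ = (11.00)(92.9 rpm) / (37.60) = 27.18 rpm.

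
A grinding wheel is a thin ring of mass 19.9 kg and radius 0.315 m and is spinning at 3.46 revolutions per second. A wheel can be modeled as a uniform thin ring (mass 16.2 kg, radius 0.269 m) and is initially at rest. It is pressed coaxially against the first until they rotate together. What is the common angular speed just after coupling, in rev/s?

|ω_f| ≈ 2.17 rev/s

The coupling torques are internal; angular momentum about the shared axis is conserved.
Moments of inertia: I_A = (19.9)(0.315)² = 1.975 kg·m²; I_B = (16.2)(0.269)² = 1.172 kg·m².
Taking A's sense as positive: L = (1.975)(3.46) = 6.832 kg·m²·rev/s.
Combined I = 1.975 + 1.172 = 3.147 kg·m².
ω_f = L / I = 6.832 / 3.147 = 2.171 rev/s.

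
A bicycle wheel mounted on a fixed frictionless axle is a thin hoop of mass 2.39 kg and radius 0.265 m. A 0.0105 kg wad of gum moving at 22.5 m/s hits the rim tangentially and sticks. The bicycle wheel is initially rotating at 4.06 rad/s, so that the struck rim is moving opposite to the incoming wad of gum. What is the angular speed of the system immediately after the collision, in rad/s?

The axle reaction passes through the axle and exerts no torque about it; angular momentum about the axle is conserved through the impact.
I_p = (2.39)(0.265)² = 0.1678 kg·m². Taking the sense of the wad of gum's angular momentum as positive, L_{wad} = m v R = (0.0105)(22.5)(0.265) = 0.06261 kg·m²/s.
L_i = −I_p ω_p + m v R = −(0.1678)(4.06) + 0.06261 = -0.6188 kg·m²/s.
After sticking, I_f = I_p + m R² = 0.1678 + (0.0105)(0.265)² = 0.1686 kg·m².
ω_f = L_i / I_f = -0.6188 / 0.1686 = -3.671 rad/s.

|ω_f| ≈ 3.67 rad/s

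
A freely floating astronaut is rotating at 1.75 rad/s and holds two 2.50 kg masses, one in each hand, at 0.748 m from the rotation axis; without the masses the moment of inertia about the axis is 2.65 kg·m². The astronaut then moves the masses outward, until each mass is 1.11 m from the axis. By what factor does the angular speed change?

Angular momentum about the spin axis is conserved since the torque about it is zero.
I₁ = 2.65 + 2(2.50)(0.748)² = 5.448 kg·m²; I₂ = 2.65 + 2(2.50)(1.11)² = 8.811 kg·m².
ω₂/ω₁ = I₁/I₂ = 5.448 / 8.811 = 0.6183.

ω₂/ω₁ ≈ 0.618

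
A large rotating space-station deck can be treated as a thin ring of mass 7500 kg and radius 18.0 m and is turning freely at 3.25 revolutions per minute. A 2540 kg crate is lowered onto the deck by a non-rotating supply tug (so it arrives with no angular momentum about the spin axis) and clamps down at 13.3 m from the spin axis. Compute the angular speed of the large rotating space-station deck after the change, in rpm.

ω_f ≈ 2.74 rpm

The added mass arrives with no angular momentum about the spin axis, and any external torque about the spin axis is negligible, so the system's angular momentum is conserved.
I_p = (7500)(18.0)² = 2.430e+06 kg·m².
Added inertia Σmr² = (2540)(13.3)² = 4.493e+05 kg·m²; I_f = 2.430e+06 + 4.493e+05 = 2.879e+06 kg·m².
ω_f = I_p ω_i / I_f = (2.430e+06)(3.25) / 2.879e+06 = 2.743 rpm.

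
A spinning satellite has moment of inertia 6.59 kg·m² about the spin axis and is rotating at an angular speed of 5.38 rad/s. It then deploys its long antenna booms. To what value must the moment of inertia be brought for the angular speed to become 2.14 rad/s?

With no external torque about the axis, L is conserved: I₁ω₁ = I₂ω₂.
I₂ = I₁ω₁ / ω₂ = (6.59)(5.38) / (2.14) = 16.57 kg·m².

I₂ ≈ 16.6 kg·m²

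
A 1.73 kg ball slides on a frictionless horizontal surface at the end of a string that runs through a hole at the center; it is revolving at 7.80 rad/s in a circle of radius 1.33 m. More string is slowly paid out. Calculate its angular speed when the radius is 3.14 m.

No torque about the axis ⇒ m r₁² ω₁ = m r₂² ω₂.
ω₂ = ω₁ (r₁/r₂)² = (7.80)(1.33/3.14)² = 1.399 rad/s.

ω₂ ≈ 1.40 rad/s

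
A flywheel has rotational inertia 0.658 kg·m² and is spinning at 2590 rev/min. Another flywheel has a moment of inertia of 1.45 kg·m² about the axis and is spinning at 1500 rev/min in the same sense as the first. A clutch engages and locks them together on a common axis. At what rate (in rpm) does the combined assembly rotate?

The coupling torques are internal; angular momentum about the shared axis is conserved.
Taking A's sense as positive: L = (0.6580)(2590) + (1.450)(1500) = 3879 kg·m²·rpm.
Combined I = 0.6580 + 1.450 = 2.108 kg·m².
ω_f = L / I = 3879 / 2.108 = 1840 rpm.

|ω_f| ≈ 1840 rpm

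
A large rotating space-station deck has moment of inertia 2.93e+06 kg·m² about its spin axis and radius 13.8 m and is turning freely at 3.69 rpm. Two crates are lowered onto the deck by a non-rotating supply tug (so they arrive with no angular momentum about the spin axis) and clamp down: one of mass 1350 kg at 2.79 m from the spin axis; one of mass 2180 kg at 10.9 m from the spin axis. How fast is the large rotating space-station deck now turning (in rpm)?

ω_f ≈ 3.38 rpm

The added mass arrives with no angular momentum about the spin axis, and any external torque about the spin axis is negligible, so the system's angular momentum is conserved.
Added inertia Σmr² = (1350)(2.79)² + (2180)(10.9)² = 2.695e+05 kg·m²; I_f = 2.930e+06 + 2.695e+05 = 3.200e+06 kg·m².
ω_f = I_p ω_i / I_f = (2.930e+06)(3.69) / 3.200e+06 = 3.379 rpm.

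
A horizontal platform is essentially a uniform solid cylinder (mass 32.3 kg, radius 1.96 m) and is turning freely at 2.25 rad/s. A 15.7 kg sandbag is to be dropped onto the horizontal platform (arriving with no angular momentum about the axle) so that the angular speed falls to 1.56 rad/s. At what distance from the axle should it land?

The added mass arrives with no angular momentum about the axle, and any external torque about the axle is negligible, so the system's angular momentum is conserved.
I_p = ½(32.3)(1.96)² = 62.04 kg·m².
I_p ω_i = (I_p + m r²) ω_f ⇒ m r² = I_p(ω_i/ω_f − 1) = 62.04(2.25/1.56 − 1) = 27.44 kg·m².
r = √(27.44/15.7) = 1.322 m.

r ≈ 1.32 m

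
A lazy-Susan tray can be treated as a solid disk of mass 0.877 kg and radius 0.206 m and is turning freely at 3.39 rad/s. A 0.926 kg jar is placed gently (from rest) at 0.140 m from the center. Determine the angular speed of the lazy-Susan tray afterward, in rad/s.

ω_f ≈ 1.72 rad/s

No external torque acts about the center; L_before = L_after.
I_p = ½(0.877)(0.206)² = 0.01861 kg·m².
Added inertia Σmr² = (0.926)(0.140)² = 0.01815 kg·m²; I_f = 0.01861 + 0.01815 = 0.03676 kg·m².
ω_f = I_p ω_i / I_f = (0.01861)(3.39) / 0.03676 = 1.716 rad/s.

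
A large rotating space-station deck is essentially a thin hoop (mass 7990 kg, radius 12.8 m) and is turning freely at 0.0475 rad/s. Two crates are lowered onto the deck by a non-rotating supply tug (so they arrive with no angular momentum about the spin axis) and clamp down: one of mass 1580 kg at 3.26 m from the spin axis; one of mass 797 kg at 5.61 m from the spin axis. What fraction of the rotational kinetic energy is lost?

fraction ≈ 0.0310

The added mass arrives with no angular momentum about the spin axis, and any external torque about the spin axis is negligible, so the system's angular momentum is conserved.
I_p = (7990)(12.8)² = 1.309e+06 kg·m².
Added inertia Σmr² = (1580)(3.26)² + (797)(5.61)² = 41870 kg·m²; I_f = 1.309e+06 + 41870 = 1.351e+06 kg·m².
ω_f = I_p ω_i / I_f = (1.309e+06)(0.0475) / 1.351e+06 = 0.04603 rad/s.
KE_i = ½(1.309e+06)(0.04750 rad/s)² = 1477 J; KE_f = ½(1.351e+06)(0.04603)² = 1431 J.
Fraction lost = 0.03100.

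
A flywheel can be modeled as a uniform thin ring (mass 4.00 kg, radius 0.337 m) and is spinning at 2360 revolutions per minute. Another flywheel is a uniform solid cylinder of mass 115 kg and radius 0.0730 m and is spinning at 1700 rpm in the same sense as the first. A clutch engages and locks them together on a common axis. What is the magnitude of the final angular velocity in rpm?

No external torque acts about the common axis, so total angular momentum is conserved.
Moments of inertia: I_A = (4.00)(0.337)² = 0.4543 kg·m²; I_B = ½(115)(0.0730)² = 0.3064 kg·m².
Taking A's sense as positive: L = (0.4543)(2360) + (0.3064)(1700) = 1593 kg·m²·rpm.
Combined I = 0.4543 + 0.3064 = 0.7607 kg·m².
ω_f = L / I = 1593 / 0.7607 = 2094 rpm.

|ω_f| ≈ 2090 rpm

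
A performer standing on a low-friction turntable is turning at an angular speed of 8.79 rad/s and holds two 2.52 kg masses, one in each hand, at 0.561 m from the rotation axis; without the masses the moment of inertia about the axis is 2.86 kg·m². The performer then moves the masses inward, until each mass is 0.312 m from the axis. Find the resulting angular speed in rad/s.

Angular momentum about the spin axis is conserved since the torque about it is zero.
I₁ = 2.86 + 2(2.52)(0.561)² = 4.446 kg·m²; I₂ = 2.86 + 2(2.52)(0.312)² = 3.351 kg·m².
ω₂ = I₁ω₁ / I₂ = (4.446)(8.79 rad/s) / (3.351) = 11.66 rad/s.

ω₂ ≈ 11.7 rad/s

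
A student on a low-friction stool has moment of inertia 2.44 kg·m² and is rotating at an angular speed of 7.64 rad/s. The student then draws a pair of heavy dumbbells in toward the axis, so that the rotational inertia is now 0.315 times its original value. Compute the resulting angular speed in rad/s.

No external torque acts about the spin axis, so angular momentum is conserved.
I₂ = 0.315 × 2.44 = 0.7686 kg·m².
ω₂ = I₁ω₁ / I₂ = (2.440)(7.64 rad/s) / (0.7686) = 24.25 rad/s.

ω₂ ≈ 24.3 rad/s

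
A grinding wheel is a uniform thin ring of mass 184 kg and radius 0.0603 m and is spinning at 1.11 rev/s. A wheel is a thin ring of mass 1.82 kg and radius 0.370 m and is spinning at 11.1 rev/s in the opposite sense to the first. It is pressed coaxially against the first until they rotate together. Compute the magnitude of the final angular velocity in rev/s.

No external torque acts about the common axis, so total angular momentum is conserved.
Moments of inertia: I_A = (184)(0.0603)² = 0.6690 kg·m²; I_B = (1.82)(0.370)² = 0.2492 kg·m².
Taking A's sense as positive: L = (0.6690)(1.11) − (0.2492)(11.1) = -2.023 kg·m²·rev/s.
Combined I = 0.6690 + 0.2492 = 0.9182 kg·m².
ω_f = L / I = -2.023 / 0.9182 = -2.203 rev/s.

|ω_f| ≈ 2.20 rev/s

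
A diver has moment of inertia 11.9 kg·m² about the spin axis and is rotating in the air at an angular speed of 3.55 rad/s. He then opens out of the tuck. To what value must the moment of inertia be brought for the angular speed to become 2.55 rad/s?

With no external torque about the axis, L is conserved: I₁ω₁ = I₂ω₂.
I₂ = I₁ω₁ / ω₂ = (11.9)(3.55) / (2.55) = 16.57 kg·m².

I₂ ≈ 16.6 kg·m²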